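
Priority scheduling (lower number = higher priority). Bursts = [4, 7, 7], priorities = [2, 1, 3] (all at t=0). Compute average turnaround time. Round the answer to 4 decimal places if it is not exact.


Sort by priority (ascending = highest first):
Order: [(1, 7), (2, 4), (3, 7)]
Completion times:
  Priority 1, burst=7, C=7
  Priority 2, burst=4, C=11
  Priority 3, burst=7, C=18
Average turnaround = 36/3 = 12.0

12.0


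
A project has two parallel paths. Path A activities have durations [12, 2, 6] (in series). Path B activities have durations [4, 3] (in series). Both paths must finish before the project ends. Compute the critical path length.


Path A total = 12 + 2 + 6 = 20
Path B total = 4 + 3 = 7
Critical path = longest path = max(20, 7) = 20

20


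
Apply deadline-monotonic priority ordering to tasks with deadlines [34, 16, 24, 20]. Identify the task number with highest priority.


Sort tasks by relative deadline (ascending):
  Task 2: deadline = 16
  Task 4: deadline = 20
  Task 3: deadline = 24
  Task 1: deadline = 34
Priority order (highest first): [2, 4, 3, 1]
Highest priority task = 2

2


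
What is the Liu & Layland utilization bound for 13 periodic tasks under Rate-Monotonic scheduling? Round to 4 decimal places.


Compute 2^(1/13) = 1.0547660765
Subtract 1: 1.0547660765 - 1 = 0.0547660765
Multiply by n: 13 * 0.0547660765 = 0.7119589945
Round to 4 dp: 0.7120

0.7120


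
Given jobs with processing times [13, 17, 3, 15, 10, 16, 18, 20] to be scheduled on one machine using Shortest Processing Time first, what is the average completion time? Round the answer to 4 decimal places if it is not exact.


Sort jobs by processing time (SPT order): [3, 10, 13, 15, 16, 17, 18, 20]
Compute completion times sequentially:
  Job 1: processing = 3, completes at 3
  Job 2: processing = 10, completes at 13
  Job 3: processing = 13, completes at 26
  Job 4: processing = 15, completes at 41
  Job 5: processing = 16, completes at 57
  Job 6: processing = 17, completes at 74
  Job 7: processing = 18, completes at 92
  Job 8: processing = 20, completes at 112
Sum of completion times = 418
Average completion time = 418/8 = 52.25

52.25


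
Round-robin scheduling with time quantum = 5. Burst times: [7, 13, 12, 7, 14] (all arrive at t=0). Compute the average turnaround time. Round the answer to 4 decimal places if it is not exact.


Time quantum = 5
Execution trace:
  J1 runs 5 units, time = 5
  J2 runs 5 units, time = 10
  J3 runs 5 units, time = 15
  J4 runs 5 units, time = 20
  J5 runs 5 units, time = 25
  J1 runs 2 units, time = 27
  J2 runs 5 units, time = 32
  J3 runs 5 units, time = 37
  J4 runs 2 units, time = 39
  J5 runs 5 units, time = 44
  J2 runs 3 units, time = 47
  J3 runs 2 units, time = 49
  J5 runs 4 units, time = 53
Finish times: [27, 47, 49, 39, 53]
Average turnaround = 215/5 = 43.0

43.0


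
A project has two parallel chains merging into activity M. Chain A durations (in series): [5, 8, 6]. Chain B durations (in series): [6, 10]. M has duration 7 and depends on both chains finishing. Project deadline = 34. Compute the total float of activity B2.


Forward pass: ES(B2) = sum of predecessors on chain B = 6
EF = ES + duration = 6 + 10 = 16
Backward pass: LF(M) = deadline = 34; LS(M) = 34 - 7 = 27
LF(B2) = LS(M) - sum(successors on chain B) = 27 - 0 = 27
LS = LF - duration = 27 - 10 = 17
Total float = LS - ES = 17 - 6 = 11

11


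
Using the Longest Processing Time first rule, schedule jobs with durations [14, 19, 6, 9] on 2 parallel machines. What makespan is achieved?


Sort jobs in decreasing order (LPT): [19, 14, 9, 6]
Assign each job to the least loaded machine:
  Machine 1: jobs [19, 6], load = 25
  Machine 2: jobs [14, 9], load = 23
Makespan = max load = 25

25


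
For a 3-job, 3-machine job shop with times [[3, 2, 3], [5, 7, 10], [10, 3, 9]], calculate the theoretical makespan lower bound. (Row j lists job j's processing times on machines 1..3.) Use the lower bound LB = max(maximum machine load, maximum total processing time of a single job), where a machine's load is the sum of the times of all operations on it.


Machine loads:
  Machine 1: 3 + 5 + 10 = 18
  Machine 2: 2 + 7 + 3 = 12
  Machine 3: 3 + 10 + 9 = 22
Max machine load = 22
Job totals:
  Job 1: 8
  Job 2: 22
  Job 3: 22
Max job total = 22
Lower bound = max(22, 22) = 22

22


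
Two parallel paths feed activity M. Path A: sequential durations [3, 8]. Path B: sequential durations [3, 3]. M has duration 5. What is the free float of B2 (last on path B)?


ES(B2) = sum of predecessors on chain B = 3
EF(B2) = ES + duration = 3 + 3 = 6
Successor of B2 is M. ES(M) = max(sum(A), sum(B)) = max(11, 6) = 11
Free float = ES(successor) - EF(current) = 11 - 6 = 5

5


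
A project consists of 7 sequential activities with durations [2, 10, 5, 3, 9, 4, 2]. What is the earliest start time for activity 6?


Activity 6 starts after activities 1 through 5 complete.
Predecessor durations: [2, 10, 5, 3, 9]
ES = 2 + 10 + 5 + 3 + 9 = 29

29


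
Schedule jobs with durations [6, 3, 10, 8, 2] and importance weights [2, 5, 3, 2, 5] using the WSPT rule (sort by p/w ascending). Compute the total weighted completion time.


Compute p/w ratios and sort ascending (WSPT): [(2, 5), (3, 5), (6, 2), (10, 3), (8, 2)]
Compute weighted completion times:
  Job (p=2,w=5): C=2, w*C=5*2=10
  Job (p=3,w=5): C=5, w*C=5*5=25
  Job (p=6,w=2): C=11, w*C=2*11=22
  Job (p=10,w=3): C=21, w*C=3*21=63
  Job (p=8,w=2): C=29, w*C=2*29=58
Total weighted completion time = 178

178


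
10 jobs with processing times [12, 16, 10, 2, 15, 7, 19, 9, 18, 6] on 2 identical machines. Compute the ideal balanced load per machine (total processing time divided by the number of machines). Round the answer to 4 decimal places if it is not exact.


Total processing time = 12 + 16 + 10 + 2 + 15 + 7 + 19 + 9 + 18 + 6 = 114
Number of machines = 2
Ideal balanced load = 114 / 2 = 57.0

57.0


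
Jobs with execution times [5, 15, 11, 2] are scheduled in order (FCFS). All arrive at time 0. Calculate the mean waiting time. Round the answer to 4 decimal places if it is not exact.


FCFS order (as given): [5, 15, 11, 2]
Waiting times:
  Job 1: wait = 0
  Job 2: wait = 5
  Job 3: wait = 20
  Job 4: wait = 31
Sum of waiting times = 56
Average waiting time = 56/4 = 14.0

14.0


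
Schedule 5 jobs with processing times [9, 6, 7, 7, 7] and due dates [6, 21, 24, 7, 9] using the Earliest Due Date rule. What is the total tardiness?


Sort by due date (EDD order): [(9, 6), (7, 7), (7, 9), (6, 21), (7, 24)]
Compute completion times and tardiness:
  Job 1: p=9, d=6, C=9, tardiness=max(0,9-6)=3
  Job 2: p=7, d=7, C=16, tardiness=max(0,16-7)=9
  Job 3: p=7, d=9, C=23, tardiness=max(0,23-9)=14
  Job 4: p=6, d=21, C=29, tardiness=max(0,29-21)=8
  Job 5: p=7, d=24, C=36, tardiness=max(0,36-24)=12
Total tardiness = 46

46


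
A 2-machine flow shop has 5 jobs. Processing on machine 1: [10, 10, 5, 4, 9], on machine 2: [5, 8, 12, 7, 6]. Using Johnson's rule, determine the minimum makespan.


Apply Johnson's rule:
  Group 1 (a <= b): [(4, 4, 7), (3, 5, 12)]
  Group 2 (a > b): [(2, 10, 8), (5, 9, 6), (1, 10, 5)]
Optimal job order: [4, 3, 2, 5, 1]
Schedule:
  Job 4: M1 done at 4, M2 done at 11
  Job 3: M1 done at 9, M2 done at 23
  Job 2: M1 done at 19, M2 done at 31
  Job 5: M1 done at 28, M2 done at 37
  Job 1: M1 done at 38, M2 done at 43
Makespan = 43

43


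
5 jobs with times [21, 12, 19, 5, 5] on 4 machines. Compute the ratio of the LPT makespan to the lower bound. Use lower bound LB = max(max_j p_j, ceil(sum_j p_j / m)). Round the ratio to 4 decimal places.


LPT order: [21, 19, 12, 5, 5]
Machine loads after assignment: [21, 19, 12, 10]
LPT makespan = 21
Lower bound = max(max_job, ceil(total/4)) = max(21, 16) = 21
Ratio = 21 / 21 = 1.0

1.0


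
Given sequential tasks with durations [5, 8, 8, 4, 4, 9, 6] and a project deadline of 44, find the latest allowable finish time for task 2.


LF(activity 2) = deadline - sum of successor durations
Successors: activities 3 through 7 with durations [8, 4, 4, 9, 6]
Sum of successor durations = 31
LF = 44 - 31 = 13

13


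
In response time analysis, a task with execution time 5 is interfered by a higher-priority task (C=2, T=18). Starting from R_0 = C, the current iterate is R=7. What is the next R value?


R_next = C + ceil(R_prev / T_hp) * C_hp
ceil(7 / 18) = ceil(0.3889) = 1
Interference = 1 * 2 = 2
R_next = 5 + 2 = 7
R_next = R_prev, so the iteration has converged (response time = 7).

7


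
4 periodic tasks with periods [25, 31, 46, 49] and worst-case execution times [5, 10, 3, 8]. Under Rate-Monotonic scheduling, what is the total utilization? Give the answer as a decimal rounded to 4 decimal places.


Compute individual utilizations (exact fractions):
  Task 1: C/T = 5/25 = 1/5 (approx. 0.2)
  Task 2: C/T = 10/31 (approx. 0.3226)
  Task 3: C/T = 3/46 (approx. 0.0652)
  Task 4: C/T = 8/49 (approx. 0.1633)
Total utilization U = 1/5 + 10/31 + 3/46 + 8/49 = 262399/349370
Rounded to 4 decimal places: U = 0.7511
RM (Liu & Layland) bound for 4 tasks = 0.756828; compare with U = 262399/349370 (approx. 0.751063)
U <= bound, so schedulable by RM sufficient condition.

0.7511


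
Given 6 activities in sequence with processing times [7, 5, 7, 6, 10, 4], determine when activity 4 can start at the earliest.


Activity 4 starts after activities 1 through 3 complete.
Predecessor durations: [7, 5, 7]
ES = 7 + 5 + 7 = 19

19


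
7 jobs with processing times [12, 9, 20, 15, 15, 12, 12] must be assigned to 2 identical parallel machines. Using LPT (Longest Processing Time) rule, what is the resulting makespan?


Sort jobs in decreasing order (LPT): [20, 15, 15, 12, 12, 12, 9]
Assign each job to the least loaded machine:
  Machine 1: jobs [20, 12, 12], load = 44
  Machine 2: jobs [15, 15, 12, 9], load = 51
Makespan = max load = 51

51


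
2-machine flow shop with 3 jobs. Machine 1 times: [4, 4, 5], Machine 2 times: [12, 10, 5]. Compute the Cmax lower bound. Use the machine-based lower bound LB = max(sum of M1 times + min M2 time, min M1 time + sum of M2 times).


LB1 = sum(M1 times) + min(M2 times) = 13 + 5 = 18
LB2 = min(M1 times) + sum(M2 times) = 4 + 27 = 31
Lower bound = max(LB1, LB2) = max(18, 31) = 31

31


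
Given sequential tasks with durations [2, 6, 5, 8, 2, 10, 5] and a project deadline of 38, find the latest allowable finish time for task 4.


LF(activity 4) = deadline - sum of successor durations
Successors: activities 5 through 7 with durations [2, 10, 5]
Sum of successor durations = 17
LF = 38 - 17 = 21

21


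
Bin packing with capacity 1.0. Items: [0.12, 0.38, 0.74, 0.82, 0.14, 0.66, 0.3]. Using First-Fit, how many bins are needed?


Place items sequentially using First-Fit:
  Item 0.12 -> new Bin 1
  Item 0.38 -> Bin 1 (now 0.5)
  Item 0.74 -> new Bin 2
  Item 0.82 -> new Bin 3
  Item 0.14 -> Bin 1 (now 0.64)
  Item 0.66 -> new Bin 4
  Item 0.3 -> Bin 1 (now 0.94)
Total bins used = 4

4


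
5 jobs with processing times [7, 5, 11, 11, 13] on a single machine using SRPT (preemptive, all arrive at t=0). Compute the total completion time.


Since all jobs arrive at t=0, SRPT equals SPT ordering.
SPT order: [5, 7, 11, 11, 13]
Completion times:
  Job 1: p=5, C=5
  Job 2: p=7, C=12
  Job 3: p=11, C=23
  Job 4: p=11, C=34
  Job 5: p=13, C=47
Total completion time = 5 + 12 + 23 + 34 + 47 = 121

121


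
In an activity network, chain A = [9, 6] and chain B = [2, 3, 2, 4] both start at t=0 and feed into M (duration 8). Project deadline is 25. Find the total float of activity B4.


Forward pass: ES(B4) = sum of predecessors on chain B = 7
EF = ES + duration = 7 + 4 = 11
Backward pass: LF(M) = deadline = 25; LS(M) = 25 - 8 = 17
LF(B4) = LS(M) - sum(successors on chain B) = 17 - 0 = 17
LS = LF - duration = 17 - 4 = 13
Total float = LS - ES = 13 - 7 = 6

6


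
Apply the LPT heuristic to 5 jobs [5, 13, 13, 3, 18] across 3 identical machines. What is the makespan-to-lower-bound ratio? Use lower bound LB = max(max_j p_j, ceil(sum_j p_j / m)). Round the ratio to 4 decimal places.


LPT order: [18, 13, 13, 5, 3]
Machine loads after assignment: [18, 18, 16]
LPT makespan = 18
Lower bound = max(max_job, ceil(total/3)) = max(18, 18) = 18
Ratio = 18 / 18 = 1.0

1.0


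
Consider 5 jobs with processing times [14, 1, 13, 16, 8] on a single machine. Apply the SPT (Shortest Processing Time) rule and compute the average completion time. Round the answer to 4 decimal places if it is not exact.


Sort jobs by processing time (SPT order): [1, 8, 13, 14, 16]
Compute completion times sequentially:
  Job 1: processing = 1, completes at 1
  Job 2: processing = 8, completes at 9
  Job 3: processing = 13, completes at 22
  Job 4: processing = 14, completes at 36
  Job 5: processing = 16, completes at 52
Sum of completion times = 120
Average completion time = 120/5 = 24.0

24.0


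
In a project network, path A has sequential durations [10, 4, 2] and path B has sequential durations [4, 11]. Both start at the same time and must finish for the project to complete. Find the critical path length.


Path A total = 10 + 4 + 2 = 16
Path B total = 4 + 11 = 15
Critical path = longest path = max(16, 15) = 16

16


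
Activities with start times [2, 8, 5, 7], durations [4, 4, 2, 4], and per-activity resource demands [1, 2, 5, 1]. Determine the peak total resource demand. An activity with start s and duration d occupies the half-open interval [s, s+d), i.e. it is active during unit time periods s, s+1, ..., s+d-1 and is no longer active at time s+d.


Each activity i is active on [start_i, start_i + duration_i).
Compute total resource usage per time slot:
  t=0: active resources = [], total = 0
  t=1: active resources = [], total = 0
  t=2: active resources = [1], total = 1
  t=3: active resources = [1], total = 1
  t=4: active resources = [1], total = 1
  t=5: active resources = [1, 5], total = 6
  t=6: active resources = [5], total = 5
  t=7: active resources = [1], total = 1
  t=8: active resources = [2, 1], total = 3
  t=9: active resources = [2, 1], total = 3
  t=10: active resources = [2, 1], total = 3
  t=11: active resources = [2], total = 2
Peak resource demand = 6

6


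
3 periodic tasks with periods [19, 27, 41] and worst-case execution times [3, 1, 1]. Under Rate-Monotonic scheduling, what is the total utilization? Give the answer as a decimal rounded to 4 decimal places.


Compute individual utilizations (exact fractions):
  Task 1: C/T = 3/19 (approx. 0.1579)
  Task 2: C/T = 1/27 (approx. 0.037)
  Task 3: C/T = 1/41 (approx. 0.0244)
Total utilization U = 3/19 + 1/27 + 1/41 = 4613/21033
Rounded to 4 decimal places: U = 0.2193
RM (Liu & Layland) bound for 3 tasks = 0.779763; compare with U = 4613/21033 (approx. 0.219322)
U <= bound, so schedulable by RM sufficient condition.

0.2193


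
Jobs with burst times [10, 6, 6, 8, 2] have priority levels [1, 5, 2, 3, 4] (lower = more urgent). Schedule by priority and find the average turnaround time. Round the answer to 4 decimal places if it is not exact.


Sort by priority (ascending = highest first):
Order: [(1, 10), (2, 6), (3, 8), (4, 2), (5, 6)]
Completion times:
  Priority 1, burst=10, C=10
  Priority 2, burst=6, C=16
  Priority 3, burst=8, C=24
  Priority 4, burst=2, C=26
  Priority 5, burst=6, C=32
Average turnaround = 108/5 = 21.6

21.6


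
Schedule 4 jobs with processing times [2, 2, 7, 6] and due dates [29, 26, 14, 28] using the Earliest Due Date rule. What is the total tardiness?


Sort by due date (EDD order): [(7, 14), (2, 26), (6, 28), (2, 29)]
Compute completion times and tardiness:
  Job 1: p=7, d=14, C=7, tardiness=max(0,7-14)=0
  Job 2: p=2, d=26, C=9, tardiness=max(0,9-26)=0
  Job 3: p=6, d=28, C=15, tardiness=max(0,15-28)=0
  Job 4: p=2, d=29, C=17, tardiness=max(0,17-29)=0
Total tardiness = 0

0


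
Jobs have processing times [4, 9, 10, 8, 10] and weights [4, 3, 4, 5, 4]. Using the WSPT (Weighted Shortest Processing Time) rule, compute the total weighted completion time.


Compute p/w ratios and sort ascending (WSPT): [(4, 4), (8, 5), (10, 4), (10, 4), (9, 3)]
Compute weighted completion times:
  Job (p=4,w=4): C=4, w*C=4*4=16
  Job (p=8,w=5): C=12, w*C=5*12=60
  Job (p=10,w=4): C=22, w*C=4*22=88
  Job (p=10,w=4): C=32, w*C=4*32=128
  Job (p=9,w=3): C=41, w*C=3*41=123
Total weighted completion time = 415

415


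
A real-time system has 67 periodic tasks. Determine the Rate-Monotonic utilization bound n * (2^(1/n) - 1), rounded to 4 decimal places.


Compute 2^(1/67) = 1.0103991798
Subtract 1: 1.0103991798 - 1 = 0.0103991798
Multiply by n: 67 * 0.0103991798 = 0.6967450466
Round to 4 dp: 0.6967

0.6967


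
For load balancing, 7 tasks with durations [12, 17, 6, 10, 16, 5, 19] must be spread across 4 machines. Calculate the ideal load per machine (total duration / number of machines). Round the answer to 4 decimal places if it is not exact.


Total processing time = 12 + 17 + 6 + 10 + 16 + 5 + 19 = 85
Number of machines = 4
Ideal balanced load = 85 / 4 = 21.25

21.25


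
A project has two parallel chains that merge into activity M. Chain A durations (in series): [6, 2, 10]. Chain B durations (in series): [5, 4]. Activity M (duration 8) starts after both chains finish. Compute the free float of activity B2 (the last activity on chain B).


ES(B2) = sum of predecessors on chain B = 5
EF(B2) = ES + duration = 5 + 4 = 9
Successor of B2 is M. ES(M) = max(sum(A), sum(B)) = max(18, 9) = 18
Free float = ES(successor) - EF(current) = 18 - 9 = 9

9


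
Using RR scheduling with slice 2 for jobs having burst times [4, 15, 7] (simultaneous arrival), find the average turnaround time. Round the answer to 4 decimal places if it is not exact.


Time quantum = 2
Execution trace:
  J1 runs 2 units, time = 2
  J2 runs 2 units, time = 4
  J3 runs 2 units, time = 6
  J1 runs 2 units, time = 8
  J2 runs 2 units, time = 10
  J3 runs 2 units, time = 12
  J2 runs 2 units, time = 14
  J3 runs 2 units, time = 16
  J2 runs 2 units, time = 18
  J3 runs 1 units, time = 19
  J2 runs 2 units, time = 21
  J2 runs 2 units, time = 23
  J2 runs 2 units, time = 25
  J2 runs 1 units, time = 26
Finish times: [8, 26, 19]
Average turnaround = 53/3 = 17.6667

17.6667


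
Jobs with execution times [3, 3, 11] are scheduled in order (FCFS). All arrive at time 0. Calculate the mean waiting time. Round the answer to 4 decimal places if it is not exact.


FCFS order (as given): [3, 3, 11]
Waiting times:
  Job 1: wait = 0
  Job 2: wait = 3
  Job 3: wait = 6
Sum of waiting times = 9
Average waiting time = 9/3 = 3.0

3.0


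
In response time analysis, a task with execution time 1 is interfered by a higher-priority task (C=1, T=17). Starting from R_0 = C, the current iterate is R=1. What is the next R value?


R_next = C + ceil(R_prev / T_hp) * C_hp
ceil(1 / 17) = ceil(0.0588) = 1
Interference = 1 * 1 = 1
R_next = 1 + 1 = 2

2


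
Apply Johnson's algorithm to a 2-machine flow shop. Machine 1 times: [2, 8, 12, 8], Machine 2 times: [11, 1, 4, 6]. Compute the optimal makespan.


Apply Johnson's rule:
  Group 1 (a <= b): [(1, 2, 11)]
  Group 2 (a > b): [(4, 8, 6), (3, 12, 4), (2, 8, 1)]
Optimal job order: [1, 4, 3, 2]
Schedule:
  Job 1: M1 done at 2, M2 done at 13
  Job 4: M1 done at 10, M2 done at 19
  Job 3: M1 done at 22, M2 done at 26
  Job 2: M1 done at 30, M2 done at 31
Makespan = 31

31


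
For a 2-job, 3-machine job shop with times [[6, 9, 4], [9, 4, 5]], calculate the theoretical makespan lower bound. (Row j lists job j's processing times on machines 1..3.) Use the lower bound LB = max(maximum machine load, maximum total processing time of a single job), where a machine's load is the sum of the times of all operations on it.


Machine loads:
  Machine 1: 6 + 9 = 15
  Machine 2: 9 + 4 = 13
  Machine 3: 4 + 5 = 9
Max machine load = 15
Job totals:
  Job 1: 19
  Job 2: 18
Max job total = 19
Lower bound = max(15, 19) = 19

19


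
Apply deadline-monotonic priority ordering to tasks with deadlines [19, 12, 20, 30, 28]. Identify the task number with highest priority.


Sort tasks by relative deadline (ascending):
  Task 2: deadline = 12
  Task 1: deadline = 19
  Task 3: deadline = 20
  Task 5: deadline = 28
  Task 4: deadline = 30
Priority order (highest first): [2, 1, 3, 5, 4]
Highest priority task = 2

2


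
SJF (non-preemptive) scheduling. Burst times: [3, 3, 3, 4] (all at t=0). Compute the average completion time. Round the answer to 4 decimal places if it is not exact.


SJF order (ascending): [3, 3, 3, 4]
Completion times:
  Job 1: burst=3, C=3
  Job 2: burst=3, C=6
  Job 3: burst=3, C=9
  Job 4: burst=4, C=13
Average completion = 31/4 = 7.75

7.75


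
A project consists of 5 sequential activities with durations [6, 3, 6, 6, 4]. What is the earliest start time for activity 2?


Activity 2 starts after activities 1 through 1 complete.
Predecessor durations: [6]
ES = 6 = 6

6


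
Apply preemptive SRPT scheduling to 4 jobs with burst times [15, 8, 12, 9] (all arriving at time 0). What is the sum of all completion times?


Since all jobs arrive at t=0, SRPT equals SPT ordering.
SPT order: [8, 9, 12, 15]
Completion times:
  Job 1: p=8, C=8
  Job 2: p=9, C=17
  Job 3: p=12, C=29
  Job 4: p=15, C=44
Total completion time = 8 + 17 + 29 + 44 = 98

98


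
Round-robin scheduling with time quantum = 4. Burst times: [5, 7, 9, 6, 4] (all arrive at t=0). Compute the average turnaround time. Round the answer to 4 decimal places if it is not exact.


Time quantum = 4
Execution trace:
  J1 runs 4 units, time = 4
  J2 runs 4 units, time = 8
  J3 runs 4 units, time = 12
  J4 runs 4 units, time = 16
  J5 runs 4 units, time = 20
  J1 runs 1 units, time = 21
  J2 runs 3 units, time = 24
  J3 runs 4 units, time = 28
  J4 runs 2 units, time = 30
  J3 runs 1 units, time = 31
Finish times: [21, 24, 31, 30, 20]
Average turnaround = 126/5 = 25.2

25.2


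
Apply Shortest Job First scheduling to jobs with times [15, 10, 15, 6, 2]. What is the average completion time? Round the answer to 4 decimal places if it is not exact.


SJF order (ascending): [2, 6, 10, 15, 15]
Completion times:
  Job 1: burst=2, C=2
  Job 2: burst=6, C=8
  Job 3: burst=10, C=18
  Job 4: burst=15, C=33
  Job 5: burst=15, C=48
Average completion = 109/5 = 21.8

21.8


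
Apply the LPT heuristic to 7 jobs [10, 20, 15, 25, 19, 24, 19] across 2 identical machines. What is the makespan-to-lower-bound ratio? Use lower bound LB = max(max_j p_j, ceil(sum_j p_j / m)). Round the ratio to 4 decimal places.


LPT order: [25, 24, 20, 19, 19, 15, 10]
Machine loads after assignment: [63, 69]
LPT makespan = 69
Lower bound = max(max_job, ceil(total/2)) = max(25, 66) = 66
Ratio = 69 / 66 = 1.0455

1.0455


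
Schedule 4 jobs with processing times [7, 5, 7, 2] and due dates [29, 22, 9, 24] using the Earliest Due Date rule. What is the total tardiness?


Sort by due date (EDD order): [(7, 9), (5, 22), (2, 24), (7, 29)]
Compute completion times and tardiness:
  Job 1: p=7, d=9, C=7, tardiness=max(0,7-9)=0
  Job 2: p=5, d=22, C=12, tardiness=max(0,12-22)=0
  Job 3: p=2, d=24, C=14, tardiness=max(0,14-24)=0
  Job 4: p=7, d=29, C=21, tardiness=max(0,21-29)=0
Total tardiness = 0

0


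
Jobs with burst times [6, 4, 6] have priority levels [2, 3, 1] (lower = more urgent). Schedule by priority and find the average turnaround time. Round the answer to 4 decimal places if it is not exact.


Sort by priority (ascending = highest first):
Order: [(1, 6), (2, 6), (3, 4)]
Completion times:
  Priority 1, burst=6, C=6
  Priority 2, burst=6, C=12
  Priority 3, burst=4, C=16
Average turnaround = 34/3 = 11.3333

11.3333


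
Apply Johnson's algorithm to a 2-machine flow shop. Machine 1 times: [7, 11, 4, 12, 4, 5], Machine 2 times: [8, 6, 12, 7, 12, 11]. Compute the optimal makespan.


Apply Johnson's rule:
  Group 1 (a <= b): [(3, 4, 12), (5, 4, 12), (6, 5, 11), (1, 7, 8)]
  Group 2 (a > b): [(4, 12, 7), (2, 11, 6)]
Optimal job order: [3, 5, 6, 1, 4, 2]
Schedule:
  Job 3: M1 done at 4, M2 done at 16
  Job 5: M1 done at 8, M2 done at 28
  Job 6: M1 done at 13, M2 done at 39
  Job 1: M1 done at 20, M2 done at 47
  Job 4: M1 done at 32, M2 done at 54
  Job 2: M1 done at 43, M2 done at 60
Makespan = 60

60


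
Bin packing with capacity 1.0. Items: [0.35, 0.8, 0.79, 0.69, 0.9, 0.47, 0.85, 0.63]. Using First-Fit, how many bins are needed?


Place items sequentially using First-Fit:
  Item 0.35 -> new Bin 1
  Item 0.8 -> new Bin 2
  Item 0.79 -> new Bin 3
  Item 0.69 -> new Bin 4
  Item 0.9 -> new Bin 5
  Item 0.47 -> Bin 1 (now 0.82)
  Item 0.85 -> new Bin 6
  Item 0.63 -> new Bin 7
Total bins used = 7

7


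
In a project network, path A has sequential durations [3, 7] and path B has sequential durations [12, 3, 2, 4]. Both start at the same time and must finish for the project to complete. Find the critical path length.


Path A total = 3 + 7 = 10
Path B total = 12 + 3 + 2 + 4 = 21
Critical path = longest path = max(10, 21) = 21

21


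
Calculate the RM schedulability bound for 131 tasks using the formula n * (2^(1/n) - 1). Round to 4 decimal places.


Compute 2^(1/131) = 1.0053052230
Subtract 1: 1.0053052230 - 1 = 0.0053052230
Multiply by n: 131 * 0.0053052230 = 0.6949842130
Round to 4 dp: 0.6950

0.6950


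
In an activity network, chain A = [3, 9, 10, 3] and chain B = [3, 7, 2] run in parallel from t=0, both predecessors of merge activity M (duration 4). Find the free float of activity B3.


ES(B3) = sum of predecessors on chain B = 10
EF(B3) = ES + duration = 10 + 2 = 12
Successor of B3 is M. ES(M) = max(sum(A), sum(B)) = max(25, 12) = 25
Free float = ES(successor) - EF(current) = 25 - 12 = 13

13


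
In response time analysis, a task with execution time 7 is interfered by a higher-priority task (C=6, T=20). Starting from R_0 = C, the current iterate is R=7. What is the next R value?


R_next = C + ceil(R_prev / T_hp) * C_hp
ceil(7 / 20) = ceil(0.35) = 1
Interference = 1 * 6 = 6
R_next = 7 + 6 = 13

13


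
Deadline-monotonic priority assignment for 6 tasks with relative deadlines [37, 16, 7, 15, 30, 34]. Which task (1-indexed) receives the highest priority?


Sort tasks by relative deadline (ascending):
  Task 3: deadline = 7
  Task 4: deadline = 15
  Task 2: deadline = 16
  Task 5: deadline = 30
  Task 6: deadline = 34
  Task 1: deadline = 37
Priority order (highest first): [3, 4, 2, 5, 6, 1]
Highest priority task = 3

3


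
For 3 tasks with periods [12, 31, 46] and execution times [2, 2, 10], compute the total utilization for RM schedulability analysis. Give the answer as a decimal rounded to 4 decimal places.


Compute individual utilizations (exact fractions):
  Task 1: C/T = 2/12 = 1/6 (approx. 0.1667)
  Task 2: C/T = 2/31 (approx. 0.0645)
  Task 3: C/T = 10/46 = 5/23 (approx. 0.2174)
Total utilization U = 1/6 + 2/31 + 5/23 = 1919/4278
Rounded to 4 decimal places: U = 0.4486
RM (Liu & Layland) bound for 3 tasks = 0.779763; compare with U = 1919/4278 (approx. 0.448574)
U <= bound, so schedulable by RM sufficient condition.

0.4486


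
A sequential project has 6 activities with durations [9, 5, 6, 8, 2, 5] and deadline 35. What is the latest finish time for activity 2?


LF(activity 2) = deadline - sum of successor durations
Successors: activities 3 through 6 with durations [6, 8, 2, 5]
Sum of successor durations = 21
LF = 35 - 21 = 14

14


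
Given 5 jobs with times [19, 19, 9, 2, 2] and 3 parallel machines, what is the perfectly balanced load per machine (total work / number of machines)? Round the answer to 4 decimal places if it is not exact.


Total processing time = 19 + 19 + 9 + 2 + 2 = 51
Number of machines = 3
Ideal balanced load = 51 / 3 = 17.0

17.0


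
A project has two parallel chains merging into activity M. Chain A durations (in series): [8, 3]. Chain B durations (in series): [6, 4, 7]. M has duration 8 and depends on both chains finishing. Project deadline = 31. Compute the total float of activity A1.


Forward pass: ES(A1) = sum of predecessors on chain A = 0
EF = ES + duration = 0 + 8 = 8
Backward pass: LF(M) = deadline = 31; LS(M) = 31 - 8 = 23
LF(A1) = LS(M) - sum(successors on chain A) = 23 - 3 = 20
LS = LF - duration = 20 - 8 = 12
Total float = LS - ES = 12 - 0 = 12

12


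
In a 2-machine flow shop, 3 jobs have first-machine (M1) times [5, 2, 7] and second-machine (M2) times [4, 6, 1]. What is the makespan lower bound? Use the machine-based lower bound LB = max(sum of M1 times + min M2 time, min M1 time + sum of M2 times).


LB1 = sum(M1 times) + min(M2 times) = 14 + 1 = 15
LB2 = min(M1 times) + sum(M2 times) = 2 + 11 = 13
Lower bound = max(LB1, LB2) = max(15, 13) = 15

15


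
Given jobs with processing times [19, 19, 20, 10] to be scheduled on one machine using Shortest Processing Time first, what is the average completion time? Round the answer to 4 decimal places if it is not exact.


Sort jobs by processing time (SPT order): [10, 19, 19, 20]
Compute completion times sequentially:
  Job 1: processing = 10, completes at 10
  Job 2: processing = 19, completes at 29
  Job 3: processing = 19, completes at 48
  Job 4: processing = 20, completes at 68
Sum of completion times = 155
Average completion time = 155/4 = 38.75

38.75


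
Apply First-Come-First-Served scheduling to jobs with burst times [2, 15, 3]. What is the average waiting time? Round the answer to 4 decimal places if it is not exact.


FCFS order (as given): [2, 15, 3]
Waiting times:
  Job 1: wait = 0
  Job 2: wait = 2
  Job 3: wait = 17
Sum of waiting times = 19
Average waiting time = 19/3 = 6.3333

6.3333


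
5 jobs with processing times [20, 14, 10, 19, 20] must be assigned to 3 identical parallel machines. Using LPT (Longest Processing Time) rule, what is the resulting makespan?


Sort jobs in decreasing order (LPT): [20, 20, 19, 14, 10]
Assign each job to the least loaded machine:
  Machine 1: jobs [20, 10], load = 30
  Machine 2: jobs [20], load = 20
  Machine 3: jobs [19, 14], load = 33
Makespan = max load = 33

33


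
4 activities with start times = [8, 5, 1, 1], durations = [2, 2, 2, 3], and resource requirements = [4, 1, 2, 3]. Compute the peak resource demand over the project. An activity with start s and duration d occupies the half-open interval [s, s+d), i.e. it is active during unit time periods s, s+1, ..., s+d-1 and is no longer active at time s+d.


Each activity i is active on [start_i, start_i + duration_i).
Compute total resource usage per time slot:
  t=0: active resources = [], total = 0
  t=1: active resources = [2, 3], total = 5
  t=2: active resources = [2, 3], total = 5
  t=3: active resources = [3], total = 3
  t=4: active resources = [], total = 0
  t=5: active resources = [1], total = 1
  t=6: active resources = [1], total = 1
  t=7: active resources = [], total = 0
  t=8: active resources = [4], total = 4
  t=9: active resources = [4], total = 4
Peak resource demand = 5

5


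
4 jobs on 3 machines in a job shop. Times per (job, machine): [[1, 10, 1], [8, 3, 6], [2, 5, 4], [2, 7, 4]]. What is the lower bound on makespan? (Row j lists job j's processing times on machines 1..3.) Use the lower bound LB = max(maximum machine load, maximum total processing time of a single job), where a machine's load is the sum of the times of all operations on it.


Machine loads:
  Machine 1: 1 + 8 + 2 + 2 = 13
  Machine 2: 10 + 3 + 5 + 7 = 25
  Machine 3: 1 + 6 + 4 + 4 = 15
Max machine load = 25
Job totals:
  Job 1: 12
  Job 2: 17
  Job 3: 11
  Job 4: 13
Max job total = 17
Lower bound = max(25, 17) = 25

25


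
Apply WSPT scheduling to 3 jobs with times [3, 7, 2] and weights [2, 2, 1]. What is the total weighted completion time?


Compute p/w ratios and sort ascending (WSPT): [(3, 2), (2, 1), (7, 2)]
Compute weighted completion times:
  Job (p=3,w=2): C=3, w*C=2*3=6
  Job (p=2,w=1): C=5, w*C=1*5=5
  Job (p=7,w=2): C=12, w*C=2*12=24
Total weighted completion time = 35

35


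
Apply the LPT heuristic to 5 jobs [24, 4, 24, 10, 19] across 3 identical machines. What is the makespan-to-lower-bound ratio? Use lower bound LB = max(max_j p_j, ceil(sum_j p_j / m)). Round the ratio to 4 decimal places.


LPT order: [24, 24, 19, 10, 4]
Machine loads after assignment: [28, 24, 29]
LPT makespan = 29
Lower bound = max(max_job, ceil(total/3)) = max(24, 27) = 27
Ratio = 29 / 27 = 1.0741

1.0741


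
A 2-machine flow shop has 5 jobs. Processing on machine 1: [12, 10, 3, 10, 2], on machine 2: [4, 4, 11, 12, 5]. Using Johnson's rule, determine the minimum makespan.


Apply Johnson's rule:
  Group 1 (a <= b): [(5, 2, 5), (3, 3, 11), (4, 10, 12)]
  Group 2 (a > b): [(1, 12, 4), (2, 10, 4)]
Optimal job order: [5, 3, 4, 1, 2]
Schedule:
  Job 5: M1 done at 2, M2 done at 7
  Job 3: M1 done at 5, M2 done at 18
  Job 4: M1 done at 15, M2 done at 30
  Job 1: M1 done at 27, M2 done at 34
  Job 2: M1 done at 37, M2 done at 41
Makespan = 41

41


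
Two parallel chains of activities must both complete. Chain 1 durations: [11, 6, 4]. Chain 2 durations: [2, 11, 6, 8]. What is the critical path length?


Path A total = 11 + 6 + 4 = 21
Path B total = 2 + 11 + 6 + 8 = 27
Critical path = longest path = max(21, 27) = 27

27


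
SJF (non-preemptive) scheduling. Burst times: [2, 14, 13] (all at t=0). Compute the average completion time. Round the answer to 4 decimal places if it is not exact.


SJF order (ascending): [2, 13, 14]
Completion times:
  Job 1: burst=2, C=2
  Job 2: burst=13, C=15
  Job 3: burst=14, C=29
Average completion = 46/3 = 15.3333

15.3333


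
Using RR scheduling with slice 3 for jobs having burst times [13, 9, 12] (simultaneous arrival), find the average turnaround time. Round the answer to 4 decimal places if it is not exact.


Time quantum = 3
Execution trace:
  J1 runs 3 units, time = 3
  J2 runs 3 units, time = 6
  J3 runs 3 units, time = 9
  J1 runs 3 units, time = 12
  J2 runs 3 units, time = 15
  J3 runs 3 units, time = 18
  J1 runs 3 units, time = 21
  J2 runs 3 units, time = 24
  J3 runs 3 units, time = 27
  J1 runs 3 units, time = 30
  J3 runs 3 units, time = 33
  J1 runs 1 units, time = 34
Finish times: [34, 24, 33]
Average turnaround = 91/3 = 30.3333

30.3333


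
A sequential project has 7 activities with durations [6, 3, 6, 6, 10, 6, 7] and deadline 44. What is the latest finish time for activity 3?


LF(activity 3) = deadline - sum of successor durations
Successors: activities 4 through 7 with durations [6, 10, 6, 7]
Sum of successor durations = 29
LF = 44 - 29 = 15

15


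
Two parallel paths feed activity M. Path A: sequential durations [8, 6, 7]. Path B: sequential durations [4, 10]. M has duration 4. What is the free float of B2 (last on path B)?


ES(B2) = sum of predecessors on chain B = 4
EF(B2) = ES + duration = 4 + 10 = 14
Successor of B2 is M. ES(M) = max(sum(A), sum(B)) = max(21, 14) = 21
Free float = ES(successor) - EF(current) = 21 - 14 = 7

7


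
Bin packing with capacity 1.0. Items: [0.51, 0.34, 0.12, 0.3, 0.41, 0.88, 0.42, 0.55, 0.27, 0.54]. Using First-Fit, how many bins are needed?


Place items sequentially using First-Fit:
  Item 0.51 -> new Bin 1
  Item 0.34 -> Bin 1 (now 0.85)
  Item 0.12 -> Bin 1 (now 0.97)
  Item 0.3 -> new Bin 2
  Item 0.41 -> Bin 2 (now 0.71)
  Item 0.88 -> new Bin 3
  Item 0.42 -> new Bin 4
  Item 0.55 -> Bin 4 (now 0.97)
  Item 0.27 -> Bin 2 (now 0.98)
  Item 0.54 -> new Bin 5
Total bins used = 5

5


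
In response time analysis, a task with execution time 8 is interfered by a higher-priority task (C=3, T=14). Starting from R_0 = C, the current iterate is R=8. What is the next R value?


R_next = C + ceil(R_prev / T_hp) * C_hp
ceil(8 / 14) = ceil(0.5714) = 1
Interference = 1 * 3 = 3
R_next = 8 + 3 = 11

11


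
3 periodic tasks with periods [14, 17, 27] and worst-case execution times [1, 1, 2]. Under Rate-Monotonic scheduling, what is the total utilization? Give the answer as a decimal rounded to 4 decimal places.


Compute individual utilizations (exact fractions):
  Task 1: C/T = 1/14 (approx. 0.0714)
  Task 2: C/T = 1/17 (approx. 0.0588)
  Task 3: C/T = 2/27 (approx. 0.0741)
Total utilization U = 1/14 + 1/17 + 2/27 = 1313/6426
Rounded to 4 decimal places: U = 0.2043
RM (Liu & Layland) bound for 3 tasks = 0.779763; compare with U = 1313/6426 (approx. 0.204326)
U <= bound, so schedulable by RM sufficient condition.

0.2043


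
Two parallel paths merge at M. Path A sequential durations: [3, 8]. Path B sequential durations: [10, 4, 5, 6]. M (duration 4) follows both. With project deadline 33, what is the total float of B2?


Forward pass: ES(B2) = sum of predecessors on chain B = 10
EF = ES + duration = 10 + 4 = 14
Backward pass: LF(M) = deadline = 33; LS(M) = 33 - 4 = 29
LF(B2) = LS(M) - sum(successors on chain B) = 29 - 11 = 18
LS = LF - duration = 18 - 4 = 14
Total float = LS - ES = 14 - 10 = 4

4


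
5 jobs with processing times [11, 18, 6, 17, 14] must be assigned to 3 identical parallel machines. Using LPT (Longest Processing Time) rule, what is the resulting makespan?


Sort jobs in decreasing order (LPT): [18, 17, 14, 11, 6]
Assign each job to the least loaded machine:
  Machine 1: jobs [18], load = 18
  Machine 2: jobs [17, 6], load = 23
  Machine 3: jobs [14, 11], load = 25
Makespan = max load = 25

25


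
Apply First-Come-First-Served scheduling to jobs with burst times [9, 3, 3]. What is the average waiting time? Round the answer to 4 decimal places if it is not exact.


FCFS order (as given): [9, 3, 3]
Waiting times:
  Job 1: wait = 0
  Job 2: wait = 9
  Job 3: wait = 12
Sum of waiting times = 21
Average waiting time = 21/3 = 7.0

7.0


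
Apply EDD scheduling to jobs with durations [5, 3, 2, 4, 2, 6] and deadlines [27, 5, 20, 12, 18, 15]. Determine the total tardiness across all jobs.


Sort by due date (EDD order): [(3, 5), (4, 12), (6, 15), (2, 18), (2, 20), (5, 27)]
Compute completion times and tardiness:
  Job 1: p=3, d=5, C=3, tardiness=max(0,3-5)=0
  Job 2: p=4, d=12, C=7, tardiness=max(0,7-12)=0
  Job 3: p=6, d=15, C=13, tardiness=max(0,13-15)=0
  Job 4: p=2, d=18, C=15, tardiness=max(0,15-18)=0
  Job 5: p=2, d=20, C=17, tardiness=max(0,17-20)=0
  Job 6: p=5, d=27, C=22, tardiness=max(0,22-27)=0
Total tardiness = 0

0


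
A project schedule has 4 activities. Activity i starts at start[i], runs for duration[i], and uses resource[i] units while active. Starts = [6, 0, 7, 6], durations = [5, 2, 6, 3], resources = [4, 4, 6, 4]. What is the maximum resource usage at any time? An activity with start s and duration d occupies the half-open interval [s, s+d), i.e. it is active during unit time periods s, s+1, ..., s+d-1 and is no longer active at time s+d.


Each activity i is active on [start_i, start_i + duration_i).
Compute total resource usage per time slot:
  t=0: active resources = [4], total = 4
  t=1: active resources = [4], total = 4
  t=2: active resources = [], total = 0
  t=3: active resources = [], total = 0
  t=4: active resources = [], total = 0
  t=5: active resources = [], total = 0
  t=6: active resources = [4, 4], total = 8
  t=7: active resources = [4, 6, 4], total = 14
  t=8: active resources = [4, 6, 4], total = 14
  t=9: active resources = [4, 6], total = 10
  t=10: active resources = [4, 6], total = 10
  t=11: active resources = [6], total = 6
  t=12: active resources = [6], total = 6
Peak resource demand = 14

14


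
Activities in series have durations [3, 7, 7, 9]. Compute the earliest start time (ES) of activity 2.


Activity 2 starts after activities 1 through 1 complete.
Predecessor durations: [3]
ES = 3 = 3

3


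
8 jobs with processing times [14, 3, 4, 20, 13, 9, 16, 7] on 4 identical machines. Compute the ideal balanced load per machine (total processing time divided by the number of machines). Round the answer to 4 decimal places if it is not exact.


Total processing time = 14 + 3 + 4 + 20 + 13 + 9 + 16 + 7 = 86
Number of machines = 4
Ideal balanced load = 86 / 4 = 21.5

21.5


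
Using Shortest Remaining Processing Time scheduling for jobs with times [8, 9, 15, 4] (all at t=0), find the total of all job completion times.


Since all jobs arrive at t=0, SRPT equals SPT ordering.
SPT order: [4, 8, 9, 15]
Completion times:
  Job 1: p=4, C=4
  Job 2: p=8, C=12
  Job 3: p=9, C=21
  Job 4: p=15, C=36
Total completion time = 4 + 12 + 21 + 36 = 73

73
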